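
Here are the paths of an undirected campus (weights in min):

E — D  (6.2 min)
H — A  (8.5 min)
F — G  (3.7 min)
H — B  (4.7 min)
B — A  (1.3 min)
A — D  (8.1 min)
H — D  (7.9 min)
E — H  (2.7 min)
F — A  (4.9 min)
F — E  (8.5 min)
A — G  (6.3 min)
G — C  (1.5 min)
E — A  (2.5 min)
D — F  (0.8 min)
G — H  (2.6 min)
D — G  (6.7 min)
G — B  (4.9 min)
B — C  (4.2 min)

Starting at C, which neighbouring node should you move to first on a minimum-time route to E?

G

Enumerating some paths:
C - B - A - E: 4.2+1.3+2.5 = 8
C - G - B - A - E: 1.5+4.9+1.3+2.5 = 10.2
C - G - H - E: 1.5+2.6+2.7 = 6.8
The minimum is 6.8 min via C - G - H - E.
So from C the first move is to G.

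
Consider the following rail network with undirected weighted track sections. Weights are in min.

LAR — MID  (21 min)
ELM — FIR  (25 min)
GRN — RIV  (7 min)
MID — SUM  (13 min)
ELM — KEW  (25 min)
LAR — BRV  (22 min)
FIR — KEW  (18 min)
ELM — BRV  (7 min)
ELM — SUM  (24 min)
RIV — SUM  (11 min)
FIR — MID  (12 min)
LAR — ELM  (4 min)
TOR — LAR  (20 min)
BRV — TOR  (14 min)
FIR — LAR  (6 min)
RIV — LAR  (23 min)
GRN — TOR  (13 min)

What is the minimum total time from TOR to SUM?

31 min

Enumerating some paths:
TOR–BRV–ELM–SUM: 14+7+24 = 45
TOR–GRN–RIV–SUM: 13+7+11 = 31
TOR–LAR–ELM–SUM: 20+4+24 = 48
TOR–LAR–FIR–MID–SUM: 20+6+12+13 = 51
Cheapest is TOR–GRN–RIV–SUM at 31 min.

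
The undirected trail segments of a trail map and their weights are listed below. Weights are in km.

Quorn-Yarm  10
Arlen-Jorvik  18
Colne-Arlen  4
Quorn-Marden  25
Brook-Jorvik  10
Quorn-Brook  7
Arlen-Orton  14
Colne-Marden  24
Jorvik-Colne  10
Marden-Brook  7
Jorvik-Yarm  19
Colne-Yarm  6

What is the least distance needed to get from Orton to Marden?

Settle nodes by increasing distance from Orton:
Orton: 0
Arlen: 14  (via Orton)
Colne: 18  (via Arlen)
Yarm: 24  (via Colne)
Jorvik: 28  (via Colne)
Quorn: 34  (via Yarm)
Brook: 38  (via Jorvik)
Marden: 42  (via Colne)
Shortest route: Orton → Arlen → Colne → Marden = 42 km.

42 km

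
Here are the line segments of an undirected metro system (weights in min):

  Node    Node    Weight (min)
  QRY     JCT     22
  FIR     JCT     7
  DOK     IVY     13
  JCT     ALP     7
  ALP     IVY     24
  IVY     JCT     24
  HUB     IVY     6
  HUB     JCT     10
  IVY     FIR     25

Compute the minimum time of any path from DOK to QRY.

51 min

Compare a few routes:
DOK → IVY → JCT → QRY: 13+24+22 = 59
DOK → IVY → ALP → JCT → QRY: 13+24+7+22 = 66
DOK → IVY → HUB → JCT → QRY: 13+6+10+22 = 51
The minimum is 51 min via DOK → IVY → HUB → JCT → QRY.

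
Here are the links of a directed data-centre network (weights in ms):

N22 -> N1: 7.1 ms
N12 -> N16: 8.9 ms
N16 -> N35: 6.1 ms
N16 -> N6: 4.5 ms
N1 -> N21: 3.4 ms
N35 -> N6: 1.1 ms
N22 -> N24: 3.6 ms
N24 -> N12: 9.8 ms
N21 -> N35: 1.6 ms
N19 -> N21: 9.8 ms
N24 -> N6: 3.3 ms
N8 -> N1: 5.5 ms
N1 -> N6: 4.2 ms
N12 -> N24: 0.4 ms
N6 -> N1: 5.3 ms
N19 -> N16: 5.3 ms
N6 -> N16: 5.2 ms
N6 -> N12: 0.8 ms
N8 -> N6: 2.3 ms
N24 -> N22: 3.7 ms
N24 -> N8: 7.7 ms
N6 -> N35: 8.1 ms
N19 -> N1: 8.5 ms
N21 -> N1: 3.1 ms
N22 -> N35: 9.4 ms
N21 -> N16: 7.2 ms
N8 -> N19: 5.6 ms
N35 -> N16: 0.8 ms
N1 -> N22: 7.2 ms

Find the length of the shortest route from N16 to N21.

Compare a few routes:
N16 → N35 → N6 → N1 → N21: 6.1+1.1+5.3+3.4 = 15.9
N16 → N6 → N1 → N21: 4.5+5.3+3.4 = 13.2
The minimum is 13.2 ms via N16 → N6 → N1 → N21.

13.2 ms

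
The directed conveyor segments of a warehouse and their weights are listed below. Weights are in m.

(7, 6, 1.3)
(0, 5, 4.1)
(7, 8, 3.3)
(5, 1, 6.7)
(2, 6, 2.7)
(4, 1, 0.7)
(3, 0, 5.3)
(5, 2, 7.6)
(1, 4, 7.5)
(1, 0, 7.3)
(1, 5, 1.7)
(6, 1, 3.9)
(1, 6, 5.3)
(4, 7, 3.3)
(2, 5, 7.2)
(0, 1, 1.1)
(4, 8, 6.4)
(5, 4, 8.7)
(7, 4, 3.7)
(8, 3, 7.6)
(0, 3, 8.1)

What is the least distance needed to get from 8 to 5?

15.7 m

Running Dijkstra from 8:
8: 0
3: 7.6  (via 8)
0: 12.9  (via 3)
1: 14  (via 0)
5: 15.7  (via 1)
Shortest route: 8–3–0–1–5 = 15.7 m.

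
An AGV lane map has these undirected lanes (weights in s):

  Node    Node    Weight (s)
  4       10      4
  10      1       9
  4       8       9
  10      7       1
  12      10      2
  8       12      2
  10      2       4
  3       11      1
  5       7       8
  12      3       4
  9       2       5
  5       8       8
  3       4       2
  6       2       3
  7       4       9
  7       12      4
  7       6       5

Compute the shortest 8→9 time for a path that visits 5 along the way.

26 s

Shortest 8→5: 8–5 = 8
Best 5 to 9: 5–7–10–2–9 costing 18
Total via 5: 8 + 18 = 26 s.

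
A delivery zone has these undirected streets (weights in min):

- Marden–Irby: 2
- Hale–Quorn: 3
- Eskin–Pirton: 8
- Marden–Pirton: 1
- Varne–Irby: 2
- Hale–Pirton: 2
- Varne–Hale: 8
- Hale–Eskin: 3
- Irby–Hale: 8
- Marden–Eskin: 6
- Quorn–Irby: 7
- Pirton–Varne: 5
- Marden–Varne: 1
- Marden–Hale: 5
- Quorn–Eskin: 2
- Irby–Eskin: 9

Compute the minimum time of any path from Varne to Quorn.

Running Dijkstra from Varne:
Varne: 0
Marden: 1  (via Varne)
Irby: 2  (via Varne)
Pirton: 2  (via Marden)
Hale: 4  (via Pirton)
Quorn: 7  (via Hale)
Shortest route: Varne–Marden–Pirton–Hale–Quorn = 7 min.

7 min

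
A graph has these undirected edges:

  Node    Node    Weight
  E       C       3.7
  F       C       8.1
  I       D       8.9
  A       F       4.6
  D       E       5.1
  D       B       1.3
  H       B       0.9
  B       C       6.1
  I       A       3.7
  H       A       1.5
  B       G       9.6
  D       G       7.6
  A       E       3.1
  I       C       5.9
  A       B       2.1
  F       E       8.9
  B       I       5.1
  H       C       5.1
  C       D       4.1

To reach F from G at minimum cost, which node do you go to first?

Candidate routes:
G → D → B → A → F: 7.6+1.3+2.1+4.6 = 15.6
G → D → B → H → A → F: 7.6+1.3+0.9+1.5+4.6 = 15.9
The minimum is 15.6 via G → D → B → A → F.
So from G the first move is to D.

D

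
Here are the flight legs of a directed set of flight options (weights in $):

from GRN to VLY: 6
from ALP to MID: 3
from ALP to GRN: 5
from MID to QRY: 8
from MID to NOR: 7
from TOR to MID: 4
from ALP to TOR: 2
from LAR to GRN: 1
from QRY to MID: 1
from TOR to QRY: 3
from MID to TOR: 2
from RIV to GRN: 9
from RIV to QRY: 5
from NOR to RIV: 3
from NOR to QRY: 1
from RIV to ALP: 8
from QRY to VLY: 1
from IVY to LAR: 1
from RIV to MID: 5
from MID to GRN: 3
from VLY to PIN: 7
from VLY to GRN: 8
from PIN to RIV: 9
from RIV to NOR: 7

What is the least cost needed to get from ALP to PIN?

$13

Settle nodes by increasing distance from ALP:
ALP: 0
TOR: 2  (via ALP)
MID: 3  (via ALP)
QRY: 5  (via TOR)
GRN: 5  (via ALP)
VLY: 6  (via QRY)
NOR: 10  (via MID)
RIV: 13  (via NOR)
PIN: 13  (via VLY)
Shortest route: ALP–TOR–QRY–VLY–PIN = $13.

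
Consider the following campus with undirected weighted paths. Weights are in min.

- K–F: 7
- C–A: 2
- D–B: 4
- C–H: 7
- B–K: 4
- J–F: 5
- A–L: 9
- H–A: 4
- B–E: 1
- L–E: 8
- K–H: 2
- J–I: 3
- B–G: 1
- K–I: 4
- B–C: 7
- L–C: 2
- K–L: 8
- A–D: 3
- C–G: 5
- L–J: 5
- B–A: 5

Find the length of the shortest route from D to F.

Compare a few routes:
D → A → H → K → F: 3+4+2+7 = 16
D → B → K → F: 4+4+7 = 15
Cheapest is D → B → K → F at 15 min.

15 min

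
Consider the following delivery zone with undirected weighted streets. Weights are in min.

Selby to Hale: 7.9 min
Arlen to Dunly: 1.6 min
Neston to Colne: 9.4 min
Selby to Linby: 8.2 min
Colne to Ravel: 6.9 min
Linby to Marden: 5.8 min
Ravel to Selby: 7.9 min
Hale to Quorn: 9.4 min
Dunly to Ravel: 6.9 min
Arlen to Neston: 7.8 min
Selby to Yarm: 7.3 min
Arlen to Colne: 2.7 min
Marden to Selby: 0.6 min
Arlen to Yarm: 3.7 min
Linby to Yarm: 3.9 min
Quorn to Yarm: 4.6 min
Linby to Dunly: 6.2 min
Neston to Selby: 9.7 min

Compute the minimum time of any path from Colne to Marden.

14.3 min

Running Dijkstra from Colne:
Colne: 0
Arlen: 2.7  (via Colne)
Dunly: 4.3  (via Arlen)
Yarm: 6.4  (via Arlen)
Ravel: 6.9  (via Colne)
Neston: 9.4  (via Colne)
Linby: 10.3  (via Yarm)
Quorn: 11  (via Yarm)
Selby: 13.7  (via Yarm)
Marden: 14.3  (via Selby)
Shortest route: Colne–Arlen–Yarm–Selby–Marden = 14.3 min.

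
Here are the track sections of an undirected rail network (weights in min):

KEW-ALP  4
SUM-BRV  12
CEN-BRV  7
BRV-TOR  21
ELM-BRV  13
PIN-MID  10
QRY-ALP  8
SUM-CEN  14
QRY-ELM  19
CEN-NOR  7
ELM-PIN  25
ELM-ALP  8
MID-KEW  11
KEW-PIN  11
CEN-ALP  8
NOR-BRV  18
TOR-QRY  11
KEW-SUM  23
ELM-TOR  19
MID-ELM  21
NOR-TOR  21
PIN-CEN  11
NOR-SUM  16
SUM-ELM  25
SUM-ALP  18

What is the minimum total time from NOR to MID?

Enumerating some paths:
NOR - CEN - ALP - KEW - MID: 7+8+4+11 = 30
NOR - CEN - PIN - MID: 7+11+10 = 28
NOR - CEN - PIN - KEW - MID: 7+11+11+11 = 40
The minimum is 28 min via NOR - CEN - PIN - MID.

28 min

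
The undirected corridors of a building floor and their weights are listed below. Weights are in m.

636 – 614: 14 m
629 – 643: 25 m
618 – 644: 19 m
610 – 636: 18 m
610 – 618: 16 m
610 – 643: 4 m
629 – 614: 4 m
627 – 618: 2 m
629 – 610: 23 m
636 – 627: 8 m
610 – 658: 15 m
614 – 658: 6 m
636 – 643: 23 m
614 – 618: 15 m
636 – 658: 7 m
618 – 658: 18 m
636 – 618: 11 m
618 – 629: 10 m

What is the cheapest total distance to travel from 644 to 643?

39 m

Enumerating some paths:
644–618–610–643: 19+16+4 = 39
644–618–627–636–643: 19+2+8+23 = 52
644–618–627–636–610–643: 19+2+8+18+4 = 51
Cheapest is 644–618–610–643 at 39 m.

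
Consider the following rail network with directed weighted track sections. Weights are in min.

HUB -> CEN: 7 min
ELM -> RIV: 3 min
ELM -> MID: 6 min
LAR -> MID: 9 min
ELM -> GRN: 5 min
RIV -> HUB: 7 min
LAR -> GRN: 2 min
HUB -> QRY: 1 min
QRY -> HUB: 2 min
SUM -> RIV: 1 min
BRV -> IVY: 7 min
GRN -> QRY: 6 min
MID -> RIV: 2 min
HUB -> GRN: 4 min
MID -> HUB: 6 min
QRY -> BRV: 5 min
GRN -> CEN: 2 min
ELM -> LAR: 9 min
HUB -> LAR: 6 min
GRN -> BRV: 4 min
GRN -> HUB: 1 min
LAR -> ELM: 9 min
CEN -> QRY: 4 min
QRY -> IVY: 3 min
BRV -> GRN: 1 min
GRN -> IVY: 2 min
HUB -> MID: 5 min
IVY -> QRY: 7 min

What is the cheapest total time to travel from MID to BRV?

12 min

Enumerating some paths:
MID - HUB - GRN - BRV: 6+4+4 = 14
MID - HUB - QRY - BRV: 6+1+5 = 12
MID - RIV - HUB - QRY - BRV: 2+7+1+5 = 15
Cheapest is MID - HUB - QRY - BRV at 12 min.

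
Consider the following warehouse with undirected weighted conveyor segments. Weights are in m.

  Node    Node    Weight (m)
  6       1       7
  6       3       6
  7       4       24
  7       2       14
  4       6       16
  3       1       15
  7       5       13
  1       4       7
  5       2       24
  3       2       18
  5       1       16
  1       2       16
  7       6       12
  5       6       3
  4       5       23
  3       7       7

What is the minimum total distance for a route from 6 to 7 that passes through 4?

Best 6 to 4: 6–1–4 costing 14
Shortest 4→7: 4–7 = 24
Total via 4: 14 + 24 = 38 m.

38 m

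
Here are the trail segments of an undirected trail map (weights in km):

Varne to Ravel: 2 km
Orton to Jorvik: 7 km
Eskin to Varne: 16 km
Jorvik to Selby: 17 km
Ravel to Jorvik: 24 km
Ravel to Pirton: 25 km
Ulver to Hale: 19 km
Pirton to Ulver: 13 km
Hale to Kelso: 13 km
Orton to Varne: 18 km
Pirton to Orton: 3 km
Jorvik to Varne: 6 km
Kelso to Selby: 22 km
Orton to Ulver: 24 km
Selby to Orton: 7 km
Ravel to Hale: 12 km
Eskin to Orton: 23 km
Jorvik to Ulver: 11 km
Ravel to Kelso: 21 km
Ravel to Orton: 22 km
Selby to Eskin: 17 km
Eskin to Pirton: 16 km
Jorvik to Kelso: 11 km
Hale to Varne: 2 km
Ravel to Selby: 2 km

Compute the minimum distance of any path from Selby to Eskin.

17 km

Shortest distances from Selby:
Selby: 0
Ravel: 2  (via Selby)
Varne: 4  (via Ravel)
Hale: 6  (via Varne)
Orton: 7  (via Selby)
Jorvik: 10  (via Varne)
Pirton: 10  (via Orton)
Eskin: 17  (via Selby)
Shortest route: Selby–Eskin = 17 km.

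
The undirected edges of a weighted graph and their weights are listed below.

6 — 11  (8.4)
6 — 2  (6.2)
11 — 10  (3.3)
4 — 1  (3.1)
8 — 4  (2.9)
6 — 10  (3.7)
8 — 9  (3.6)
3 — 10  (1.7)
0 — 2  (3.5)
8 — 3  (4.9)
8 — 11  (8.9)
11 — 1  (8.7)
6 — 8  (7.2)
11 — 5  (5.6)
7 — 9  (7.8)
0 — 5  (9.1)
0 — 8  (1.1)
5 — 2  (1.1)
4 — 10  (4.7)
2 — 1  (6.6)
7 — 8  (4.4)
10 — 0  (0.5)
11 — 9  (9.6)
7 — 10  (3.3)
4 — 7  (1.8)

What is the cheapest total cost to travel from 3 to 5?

Running Dijkstra from 3:
3: 0
10: 1.7  (via 3)
0: 2.2  (via 10)
8: 3.3  (via 0)
7: 5  (via 10)
11: 5  (via 10)
6: 5.4  (via 10)
2: 5.7  (via 0)
4: 6.2  (via 8)
5: 6.8  (via 2)
Shortest route: 3 → 10 → 0 → 2 → 5 = 6.8.

6.8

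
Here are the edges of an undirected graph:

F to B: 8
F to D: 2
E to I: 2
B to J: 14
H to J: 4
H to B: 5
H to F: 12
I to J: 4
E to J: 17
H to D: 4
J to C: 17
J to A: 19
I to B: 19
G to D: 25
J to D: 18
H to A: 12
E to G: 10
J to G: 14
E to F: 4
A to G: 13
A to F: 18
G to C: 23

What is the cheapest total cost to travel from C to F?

27

Enumerating some paths:
C–J–H–F: 17+4+12 = 33
C–J–I–E–F: 17+4+2+4 = 27
The minimum is 27 via C–J–I–E–F.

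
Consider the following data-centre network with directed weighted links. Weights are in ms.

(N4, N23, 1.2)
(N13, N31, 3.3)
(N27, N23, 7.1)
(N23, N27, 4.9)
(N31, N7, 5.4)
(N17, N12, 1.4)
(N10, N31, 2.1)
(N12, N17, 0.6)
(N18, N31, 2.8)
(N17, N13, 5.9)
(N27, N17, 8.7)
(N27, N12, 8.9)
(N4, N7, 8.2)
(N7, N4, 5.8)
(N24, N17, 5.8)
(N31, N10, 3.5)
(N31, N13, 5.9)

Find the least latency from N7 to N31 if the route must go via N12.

Shortest N7→N12: N7–N4–N23–N27–N12 = 20.8
Shortest N12→N31: N12–N17–N13–N31 = 9.8
Total via N12: 20.8 + 9.8 = 30.6 ms.

30.6 ms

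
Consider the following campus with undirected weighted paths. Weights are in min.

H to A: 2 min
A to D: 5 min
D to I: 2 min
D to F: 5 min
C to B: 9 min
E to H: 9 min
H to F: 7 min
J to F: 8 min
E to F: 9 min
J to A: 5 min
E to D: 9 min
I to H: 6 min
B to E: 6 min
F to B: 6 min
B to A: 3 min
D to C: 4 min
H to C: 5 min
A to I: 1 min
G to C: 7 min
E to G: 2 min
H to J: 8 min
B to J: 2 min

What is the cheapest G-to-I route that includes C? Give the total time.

Shortest G→C: G–C = 7
Best C to I: C–D–I costing 6
Total via C: 7 + 6 = 13 min.

13 min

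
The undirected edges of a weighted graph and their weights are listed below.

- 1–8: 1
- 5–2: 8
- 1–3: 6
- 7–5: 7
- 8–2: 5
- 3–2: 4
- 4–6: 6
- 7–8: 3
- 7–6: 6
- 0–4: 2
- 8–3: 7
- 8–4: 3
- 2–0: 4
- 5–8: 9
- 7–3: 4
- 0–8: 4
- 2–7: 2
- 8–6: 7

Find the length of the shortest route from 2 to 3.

4

Settle nodes by increasing distance from 2:
2: 0
7: 2  (via 2)
0: 4  (via 2)
3: 4  (via 2)
Shortest route: 2–3 = 4.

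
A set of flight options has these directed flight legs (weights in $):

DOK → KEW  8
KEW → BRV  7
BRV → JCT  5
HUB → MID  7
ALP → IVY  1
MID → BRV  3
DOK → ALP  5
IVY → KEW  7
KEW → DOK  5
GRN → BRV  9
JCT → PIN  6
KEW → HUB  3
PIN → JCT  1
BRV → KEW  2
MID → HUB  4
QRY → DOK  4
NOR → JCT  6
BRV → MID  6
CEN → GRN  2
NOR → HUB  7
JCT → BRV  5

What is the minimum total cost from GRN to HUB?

$14

Candidate routes:
GRN → BRV → MID → HUB: 9+6+4 = 19
GRN → BRV → KEW → HUB: 9+2+3 = 14
The minimum is $14 via GRN → BRV → KEW → HUB.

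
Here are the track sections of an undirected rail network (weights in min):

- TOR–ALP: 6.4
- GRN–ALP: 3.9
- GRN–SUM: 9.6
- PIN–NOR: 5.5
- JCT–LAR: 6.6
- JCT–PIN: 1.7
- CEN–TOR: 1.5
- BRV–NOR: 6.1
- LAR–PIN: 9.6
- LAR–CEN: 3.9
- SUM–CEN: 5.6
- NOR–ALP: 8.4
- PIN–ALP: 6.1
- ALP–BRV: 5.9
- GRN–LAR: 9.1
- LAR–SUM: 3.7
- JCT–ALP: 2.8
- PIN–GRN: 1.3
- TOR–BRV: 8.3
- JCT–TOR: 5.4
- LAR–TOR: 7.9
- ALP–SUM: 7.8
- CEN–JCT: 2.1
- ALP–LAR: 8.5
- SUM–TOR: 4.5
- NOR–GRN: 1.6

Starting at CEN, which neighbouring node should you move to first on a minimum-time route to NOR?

JCT

Enumerating some paths:
CEN - JCT - ALP - GRN - NOR: 2.1+2.8+3.9+1.6 = 10.4
CEN - JCT - PIN - NOR: 2.1+1.7+5.5 = 9.3
CEN - JCT - PIN - GRN - NOR: 2.1+1.7+1.3+1.6 = 6.7
Cheapest is CEN - JCT - PIN - GRN - NOR at 6.7 min.
So from CEN the first move is to JCT.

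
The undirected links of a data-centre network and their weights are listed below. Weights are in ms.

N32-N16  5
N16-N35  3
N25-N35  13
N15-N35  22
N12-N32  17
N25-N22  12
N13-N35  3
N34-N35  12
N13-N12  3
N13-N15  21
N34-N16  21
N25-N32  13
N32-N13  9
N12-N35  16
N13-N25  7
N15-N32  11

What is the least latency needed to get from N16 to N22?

25 ms

Running Dijkstra from N16:
N16: 0
N35: 3  (via N16)
N32: 5  (via N16)
N13: 6  (via N35)
N12: 9  (via N13)
N25: 13  (via N13)
N34: 15  (via N35)
N15: 16  (via N32)
N22: 25  (via N25)
Shortest route: N16–N35–N13–N25–N22 = 25 ms.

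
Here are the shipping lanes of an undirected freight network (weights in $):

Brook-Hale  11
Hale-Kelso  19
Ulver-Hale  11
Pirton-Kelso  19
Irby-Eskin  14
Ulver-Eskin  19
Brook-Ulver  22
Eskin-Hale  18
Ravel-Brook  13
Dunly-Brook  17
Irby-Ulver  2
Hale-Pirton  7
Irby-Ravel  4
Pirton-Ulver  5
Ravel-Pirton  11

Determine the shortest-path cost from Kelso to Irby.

Settle nodes by increasing distance from Kelso:
Kelso: 0
Hale: 19  (via Kelso)
Pirton: 19  (via Kelso)
Ulver: 24  (via Pirton)
Irby: 26  (via Ulver)
Shortest route: Kelso–Pirton–Ulver–Irby = $26.

$26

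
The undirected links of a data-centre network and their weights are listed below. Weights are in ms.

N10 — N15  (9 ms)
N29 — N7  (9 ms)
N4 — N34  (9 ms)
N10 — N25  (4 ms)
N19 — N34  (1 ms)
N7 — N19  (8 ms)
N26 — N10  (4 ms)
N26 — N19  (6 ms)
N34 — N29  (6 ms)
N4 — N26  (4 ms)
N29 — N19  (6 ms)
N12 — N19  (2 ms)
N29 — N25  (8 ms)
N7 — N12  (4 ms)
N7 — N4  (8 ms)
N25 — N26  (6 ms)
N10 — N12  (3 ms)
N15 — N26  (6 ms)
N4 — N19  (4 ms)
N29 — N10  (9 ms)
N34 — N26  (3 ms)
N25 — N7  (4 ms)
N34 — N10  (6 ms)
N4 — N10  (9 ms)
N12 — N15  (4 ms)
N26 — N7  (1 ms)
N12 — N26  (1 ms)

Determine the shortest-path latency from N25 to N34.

Enumerating some paths:
N25 - N7 - N26 - N34: 4+1+3 = 8
N25 - N7 - N26 - N12 - N19 - N34: 4+1+1+2+1 = 9
Cheapest is N25 - N7 - N26 - N34 at 8 ms.

8 ms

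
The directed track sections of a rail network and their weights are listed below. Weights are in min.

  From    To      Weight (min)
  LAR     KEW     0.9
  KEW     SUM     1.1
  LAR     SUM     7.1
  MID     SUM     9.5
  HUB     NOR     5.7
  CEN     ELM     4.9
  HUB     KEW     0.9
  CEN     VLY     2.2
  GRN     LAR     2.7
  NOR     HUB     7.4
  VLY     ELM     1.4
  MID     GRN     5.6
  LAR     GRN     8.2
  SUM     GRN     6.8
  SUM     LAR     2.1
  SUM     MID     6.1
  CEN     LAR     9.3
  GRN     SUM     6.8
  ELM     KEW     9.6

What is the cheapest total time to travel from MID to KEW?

Shortest distances from MID:
MID: 0
GRN: 5.6  (via MID)
LAR: 8.3  (via GRN)
KEW: 9.2  (via LAR)
Shortest route: MID–GRN–LAR–KEW = 9.2 min.

9.2 min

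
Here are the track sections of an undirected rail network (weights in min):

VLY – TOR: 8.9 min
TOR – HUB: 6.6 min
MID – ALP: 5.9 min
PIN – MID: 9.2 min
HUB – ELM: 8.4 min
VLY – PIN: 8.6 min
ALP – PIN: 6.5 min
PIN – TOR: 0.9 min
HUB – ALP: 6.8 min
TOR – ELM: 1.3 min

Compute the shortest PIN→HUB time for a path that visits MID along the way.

21.9 min

Shortest PIN→MID: PIN → MID = 9.2
Best MID to HUB: MID → ALP → HUB costing 12.7
Total via MID: 9.2 + 12.7 = 21.9 min.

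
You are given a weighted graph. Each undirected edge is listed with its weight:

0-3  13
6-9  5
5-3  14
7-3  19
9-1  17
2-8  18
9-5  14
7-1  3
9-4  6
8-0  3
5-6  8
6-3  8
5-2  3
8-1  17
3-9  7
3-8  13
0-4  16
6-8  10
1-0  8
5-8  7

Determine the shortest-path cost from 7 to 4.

Running Dijkstra from 7:
7: 0
1: 3  (via 7)
0: 11  (via 1)
8: 14  (via 0)
3: 19  (via 7)
9: 20  (via 1)
5: 21  (via 8)
2: 24  (via 5)
6: 24  (via 8)
4: 26  (via 9)
Shortest route: 7 → 1 → 9 → 4 = 26.

26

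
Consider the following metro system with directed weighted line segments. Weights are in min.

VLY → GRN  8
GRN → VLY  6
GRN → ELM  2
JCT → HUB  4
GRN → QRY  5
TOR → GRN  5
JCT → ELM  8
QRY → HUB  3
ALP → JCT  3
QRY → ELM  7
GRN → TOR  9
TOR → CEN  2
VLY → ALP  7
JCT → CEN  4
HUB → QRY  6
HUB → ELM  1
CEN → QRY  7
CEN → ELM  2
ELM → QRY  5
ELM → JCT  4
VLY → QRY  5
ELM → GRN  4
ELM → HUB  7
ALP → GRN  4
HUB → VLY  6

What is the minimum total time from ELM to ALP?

17 min

Enumerating some paths:
ELM → QRY → HUB → VLY → ALP: 5+3+6+7 = 21
ELM → HUB → VLY → ALP: 7+6+7 = 20
ELM → GRN → VLY → ALP: 4+6+7 = 17
Cheapest is ELM → GRN → VLY → ALP at 17 min.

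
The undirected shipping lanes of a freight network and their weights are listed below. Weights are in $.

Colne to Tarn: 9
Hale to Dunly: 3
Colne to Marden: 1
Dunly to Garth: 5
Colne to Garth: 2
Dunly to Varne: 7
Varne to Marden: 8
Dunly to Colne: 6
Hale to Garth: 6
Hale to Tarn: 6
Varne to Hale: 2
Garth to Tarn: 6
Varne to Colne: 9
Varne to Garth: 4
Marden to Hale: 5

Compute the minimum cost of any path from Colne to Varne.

Settle nodes by increasing distance from Colne:
Colne: 0
Marden: 1  (via Colne)
Garth: 2  (via Colne)
Hale: 6  (via Marden)
Varne: 6  (via Garth)
Shortest route: Colne–Garth–Varne = $6.

$6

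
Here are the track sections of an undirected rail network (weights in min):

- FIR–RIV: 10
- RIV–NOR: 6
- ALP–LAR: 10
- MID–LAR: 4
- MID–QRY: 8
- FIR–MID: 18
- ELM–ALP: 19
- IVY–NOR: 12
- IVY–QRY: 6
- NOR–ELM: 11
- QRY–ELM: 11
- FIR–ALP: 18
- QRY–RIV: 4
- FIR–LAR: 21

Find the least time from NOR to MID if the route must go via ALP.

Shortest NOR→ALP: NOR → ELM → ALP = 30
Best ALP to MID: ALP → LAR → MID costing 14
Total via ALP: 30 + 14 = 44 min.

44 min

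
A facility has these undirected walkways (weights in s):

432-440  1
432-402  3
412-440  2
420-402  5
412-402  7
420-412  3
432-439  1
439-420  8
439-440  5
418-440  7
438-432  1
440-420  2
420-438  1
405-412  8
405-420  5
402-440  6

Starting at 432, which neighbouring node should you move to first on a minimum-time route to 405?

438

Compare a few routes:
432–438–420–405: 1+1+5 = 7
432–440–420–405: 1+2+5 = 8
Cheapest is 432–438–420–405 at 7 s.
So from 432 the first move is to 438.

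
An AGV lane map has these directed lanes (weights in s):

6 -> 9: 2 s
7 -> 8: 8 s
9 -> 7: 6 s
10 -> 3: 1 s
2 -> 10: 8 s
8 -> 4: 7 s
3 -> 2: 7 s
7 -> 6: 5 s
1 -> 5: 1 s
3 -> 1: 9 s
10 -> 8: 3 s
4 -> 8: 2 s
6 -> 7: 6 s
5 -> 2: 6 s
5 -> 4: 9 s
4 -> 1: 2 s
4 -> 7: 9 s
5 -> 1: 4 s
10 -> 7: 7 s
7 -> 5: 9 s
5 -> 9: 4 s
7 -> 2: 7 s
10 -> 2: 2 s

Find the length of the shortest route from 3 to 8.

18 s

Enumerating some paths:
3 → 1 → 5 → 2 → 10 → 8: 9+1+6+8+3 = 27
3 → 2 → 10 → 8: 7+8+3 = 18
3 → 1 → 5 → 4 → 8: 9+1+9+2 = 21
3 → 1 → 5 → 9 → 7 → 8: 9+1+4+6+8 = 28
The minimum is 18 s via 3 → 2 → 10 → 8.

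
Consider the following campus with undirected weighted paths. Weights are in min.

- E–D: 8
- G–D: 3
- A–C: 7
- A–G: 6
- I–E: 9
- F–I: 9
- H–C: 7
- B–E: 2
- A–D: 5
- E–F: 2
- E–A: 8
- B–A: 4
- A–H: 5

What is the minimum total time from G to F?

Candidate routes:
G - A - E - F: 6+8+2 = 16
G - D - A - B - E - F: 3+5+4+2+2 = 16
G - D - E - F: 3+8+2 = 13
G - A - B - E - F: 6+4+2+2 = 14
The minimum is 13 min via G - D - E - F.

13 min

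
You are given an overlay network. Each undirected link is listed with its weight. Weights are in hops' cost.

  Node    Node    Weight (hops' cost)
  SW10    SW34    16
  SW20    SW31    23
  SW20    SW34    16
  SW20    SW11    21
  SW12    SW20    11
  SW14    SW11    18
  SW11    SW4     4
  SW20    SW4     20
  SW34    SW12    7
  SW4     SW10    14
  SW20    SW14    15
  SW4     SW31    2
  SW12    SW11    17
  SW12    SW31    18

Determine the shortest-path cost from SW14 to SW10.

36 hops' cost

Shortest distances from SW14:
SW14: 0
SW20: 15  (via SW14)
SW11: 18  (via SW14)
SW4: 22  (via SW11)
SW31: 24  (via SW4)
SW12: 26  (via SW20)
SW34: 31  (via SW20)
SW10: 36  (via SW4)
Shortest route: SW14–SW11–SW4–SW10 = 36 hops' cost.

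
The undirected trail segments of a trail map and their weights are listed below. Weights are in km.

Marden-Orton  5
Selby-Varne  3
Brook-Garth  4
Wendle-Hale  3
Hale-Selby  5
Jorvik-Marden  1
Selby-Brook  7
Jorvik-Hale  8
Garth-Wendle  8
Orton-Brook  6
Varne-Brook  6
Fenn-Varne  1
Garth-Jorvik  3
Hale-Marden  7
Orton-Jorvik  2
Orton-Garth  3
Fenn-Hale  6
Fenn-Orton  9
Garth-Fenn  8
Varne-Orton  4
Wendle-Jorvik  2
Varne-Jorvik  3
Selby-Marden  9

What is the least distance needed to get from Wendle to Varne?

Running Dijkstra from Wendle:
Wendle: 0
Jorvik: 2  (via Wendle)
Hale: 3  (via Wendle)
Marden: 3  (via Jorvik)
Orton: 4  (via Jorvik)
Garth: 5  (via Jorvik)
Varne: 5  (via Jorvik)
Shortest route: Wendle–Jorvik–Varne = 5 km.

5 km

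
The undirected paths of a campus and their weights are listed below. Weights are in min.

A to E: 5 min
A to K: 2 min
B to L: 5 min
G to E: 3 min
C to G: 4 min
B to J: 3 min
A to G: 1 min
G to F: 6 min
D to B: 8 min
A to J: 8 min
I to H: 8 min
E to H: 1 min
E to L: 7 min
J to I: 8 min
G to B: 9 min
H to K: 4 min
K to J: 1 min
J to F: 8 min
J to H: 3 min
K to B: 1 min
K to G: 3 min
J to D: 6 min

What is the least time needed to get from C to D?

14 min

Compare a few routes:
C–G–K–B–D: 4+3+1+8 = 16
C–G–K–J–D: 4+3+1+6 = 14
The minimum is 14 min via C–G–K–J–D.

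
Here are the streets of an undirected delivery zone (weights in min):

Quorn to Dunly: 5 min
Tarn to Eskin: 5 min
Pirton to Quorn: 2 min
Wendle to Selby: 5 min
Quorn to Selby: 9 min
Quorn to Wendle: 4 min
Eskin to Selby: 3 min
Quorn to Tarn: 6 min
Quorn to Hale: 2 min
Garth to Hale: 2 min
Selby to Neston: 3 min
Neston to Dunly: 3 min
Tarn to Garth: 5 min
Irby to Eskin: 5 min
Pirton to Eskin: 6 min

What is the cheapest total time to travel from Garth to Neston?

12 min

Candidate routes:
Garth–Tarn–Eskin–Selby–Neston: 5+5+3+3 = 16
Garth–Hale–Quorn–Selby–Neston: 2+2+9+3 = 16
Garth–Hale–Quorn–Dunly–Neston: 2+2+5+3 = 12
The minimum is 12 min via Garth–Hale–Quorn–Dunly–Neston.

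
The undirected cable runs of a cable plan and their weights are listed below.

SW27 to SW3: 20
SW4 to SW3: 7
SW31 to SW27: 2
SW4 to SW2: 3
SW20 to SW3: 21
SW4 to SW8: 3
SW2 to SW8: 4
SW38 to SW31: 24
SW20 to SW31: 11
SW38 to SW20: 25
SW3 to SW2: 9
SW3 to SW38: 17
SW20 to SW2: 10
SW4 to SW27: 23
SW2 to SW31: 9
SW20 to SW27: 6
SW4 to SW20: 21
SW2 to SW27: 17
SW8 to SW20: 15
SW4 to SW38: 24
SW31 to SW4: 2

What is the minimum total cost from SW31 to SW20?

8

Running Dijkstra from SW31:
SW31: 0
SW4: 2  (via SW31)
SW27: 2  (via SW31)
SW8: 5  (via SW4)
SW2: 5  (via SW4)
SW20: 8  (via SW27)
Shortest route: SW31–SW27–SW20 = 8.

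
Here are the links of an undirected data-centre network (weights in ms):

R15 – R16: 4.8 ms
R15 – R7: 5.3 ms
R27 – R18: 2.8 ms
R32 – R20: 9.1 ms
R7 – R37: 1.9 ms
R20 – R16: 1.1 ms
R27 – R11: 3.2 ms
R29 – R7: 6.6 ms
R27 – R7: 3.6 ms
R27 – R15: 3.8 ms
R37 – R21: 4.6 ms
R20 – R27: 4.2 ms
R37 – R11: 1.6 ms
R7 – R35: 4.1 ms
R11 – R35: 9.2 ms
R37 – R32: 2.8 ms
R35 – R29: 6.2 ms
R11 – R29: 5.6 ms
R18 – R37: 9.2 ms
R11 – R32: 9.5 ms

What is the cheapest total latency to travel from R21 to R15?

11.8 ms

Shortest distances from R21:
R21: 0
R37: 4.6  (via R21)
R11: 6.2  (via R37)
R7: 6.5  (via R37)
R32: 7.4  (via R37)
R27: 9.4  (via R11)
R35: 10.6  (via R7)
R29: 11.8  (via R11)
R15: 11.8  (via R7)
Shortest route: R21 → R37 → R7 → R15 = 11.8 ms.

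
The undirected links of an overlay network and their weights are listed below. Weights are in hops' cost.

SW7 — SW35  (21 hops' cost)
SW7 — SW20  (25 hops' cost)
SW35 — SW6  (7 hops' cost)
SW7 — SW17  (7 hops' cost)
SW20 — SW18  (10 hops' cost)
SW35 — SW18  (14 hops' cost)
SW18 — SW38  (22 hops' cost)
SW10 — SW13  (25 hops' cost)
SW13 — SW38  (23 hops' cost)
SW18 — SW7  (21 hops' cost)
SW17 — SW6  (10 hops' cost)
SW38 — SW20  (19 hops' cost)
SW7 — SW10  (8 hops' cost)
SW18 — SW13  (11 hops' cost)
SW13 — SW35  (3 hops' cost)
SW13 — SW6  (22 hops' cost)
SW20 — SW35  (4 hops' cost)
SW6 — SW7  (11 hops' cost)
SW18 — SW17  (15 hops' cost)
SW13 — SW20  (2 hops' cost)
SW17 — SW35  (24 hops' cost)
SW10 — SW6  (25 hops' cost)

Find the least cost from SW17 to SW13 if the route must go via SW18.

26 hops' cost

Best SW17 to SW18: SW17–SW18 costing 15
Shortest SW18→SW13: SW18–SW13 = 11
Total via SW18: 15 + 11 = 26 hops' cost.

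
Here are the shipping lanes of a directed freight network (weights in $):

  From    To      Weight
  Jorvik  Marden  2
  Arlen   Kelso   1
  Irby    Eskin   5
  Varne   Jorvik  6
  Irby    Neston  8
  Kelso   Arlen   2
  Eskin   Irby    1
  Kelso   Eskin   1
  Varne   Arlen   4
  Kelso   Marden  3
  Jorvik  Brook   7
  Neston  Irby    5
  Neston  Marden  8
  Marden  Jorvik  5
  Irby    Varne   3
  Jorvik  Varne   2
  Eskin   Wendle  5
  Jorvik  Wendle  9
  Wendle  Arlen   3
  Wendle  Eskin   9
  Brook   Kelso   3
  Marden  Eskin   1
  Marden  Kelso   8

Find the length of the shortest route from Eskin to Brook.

$17

Candidate routes:
Eskin → Irby → Varne → Jorvik → Brook: 1+3+6+7 = 17
Eskin → Irby → Varne → Arlen → Kelso → Marden → Jorvik → Brook: 1+3+4+1+3+5+7 = 24
The minimum is $17 via Eskin → Irby → Varne → Jorvik → Brook.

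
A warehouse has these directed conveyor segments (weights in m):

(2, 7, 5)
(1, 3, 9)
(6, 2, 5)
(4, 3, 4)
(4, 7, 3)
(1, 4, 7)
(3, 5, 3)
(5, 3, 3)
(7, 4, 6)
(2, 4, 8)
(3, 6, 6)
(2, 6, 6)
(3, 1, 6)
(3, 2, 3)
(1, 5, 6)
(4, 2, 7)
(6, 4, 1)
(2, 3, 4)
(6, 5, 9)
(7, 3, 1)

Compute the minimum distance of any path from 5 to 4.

10 m

Running Dijkstra from 5:
5: 0
3: 3  (via 5)
2: 6  (via 3)
1: 9  (via 3)
6: 9  (via 3)
4: 10  (via 6)
Shortest route: 5–3–6–4 = 10 m.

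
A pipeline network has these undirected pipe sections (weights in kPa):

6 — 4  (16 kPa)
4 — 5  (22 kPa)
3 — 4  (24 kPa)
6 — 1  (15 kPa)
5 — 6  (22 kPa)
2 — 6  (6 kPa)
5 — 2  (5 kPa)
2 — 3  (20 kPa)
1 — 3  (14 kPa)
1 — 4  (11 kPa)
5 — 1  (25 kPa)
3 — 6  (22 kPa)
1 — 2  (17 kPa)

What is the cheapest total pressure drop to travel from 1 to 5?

Shortest distances from 1:
1: 0
4: 11  (via 1)
3: 14  (via 1)
6: 15  (via 1)
2: 17  (via 1)
5: 22  (via 2)
Shortest route: 1 → 2 → 5 = 22 kPa.

22 kPa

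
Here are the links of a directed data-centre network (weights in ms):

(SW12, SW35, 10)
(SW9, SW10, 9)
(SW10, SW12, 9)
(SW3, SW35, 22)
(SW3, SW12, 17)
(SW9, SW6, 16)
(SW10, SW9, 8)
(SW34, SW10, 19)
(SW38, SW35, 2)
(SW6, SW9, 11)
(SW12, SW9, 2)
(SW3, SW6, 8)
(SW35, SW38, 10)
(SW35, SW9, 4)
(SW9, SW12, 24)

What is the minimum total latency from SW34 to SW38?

48 ms

Compare a few routes:
SW34–SW10–SW12–SW35–SW38: 19+9+10+10 = 48
SW34–SW10–SW9–SW12–SW35–SW38: 19+8+24+10+10 = 71
The minimum is 48 ms via SW34–SW10–SW12–SW35–SW38.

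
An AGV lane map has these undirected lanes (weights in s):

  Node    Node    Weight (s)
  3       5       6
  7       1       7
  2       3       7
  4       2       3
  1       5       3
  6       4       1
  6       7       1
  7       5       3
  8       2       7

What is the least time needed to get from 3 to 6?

Candidate routes:
3 - 5 - 1 - 7 - 6: 6+3+7+1 = 17
3 - 5 - 7 - 6: 6+3+1 = 10
3 - 2 - 4 - 6: 7+3+1 = 11
The minimum is 10 s via 3 - 5 - 7 - 6.

10 s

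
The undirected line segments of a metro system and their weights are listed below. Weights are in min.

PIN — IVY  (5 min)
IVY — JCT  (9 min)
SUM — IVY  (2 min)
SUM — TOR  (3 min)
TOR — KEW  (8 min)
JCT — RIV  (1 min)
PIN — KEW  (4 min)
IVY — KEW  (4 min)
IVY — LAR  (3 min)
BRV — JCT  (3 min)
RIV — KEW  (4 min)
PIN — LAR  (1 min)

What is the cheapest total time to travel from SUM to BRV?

Candidate routes:
SUM - IVY - LAR - PIN - KEW - RIV - JCT - BRV: 2+3+1+4+4+1+3 = 18
SUM - IVY - JCT - BRV: 2+9+3 = 14
The minimum is 14 min via SUM - IVY - JCT - BRV.

14 min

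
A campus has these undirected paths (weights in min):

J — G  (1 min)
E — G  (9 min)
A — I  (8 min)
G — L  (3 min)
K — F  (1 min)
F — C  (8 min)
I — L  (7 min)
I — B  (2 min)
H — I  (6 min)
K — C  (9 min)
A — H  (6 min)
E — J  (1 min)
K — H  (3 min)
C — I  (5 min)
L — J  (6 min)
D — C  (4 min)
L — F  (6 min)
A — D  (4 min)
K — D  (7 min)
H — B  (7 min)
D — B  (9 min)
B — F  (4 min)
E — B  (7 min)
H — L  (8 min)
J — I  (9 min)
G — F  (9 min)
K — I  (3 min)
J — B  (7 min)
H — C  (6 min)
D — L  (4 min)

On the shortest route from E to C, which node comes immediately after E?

Enumerating some paths:
E - J - G - L - D - C: 1+1+3+4+4 = 13
E - J - I - C: 1+9+5 = 15
E - B - I - C: 7+2+5 = 14
The minimum is 13 min via E - J - G - L - D - C.
So from E the first move is to J.

J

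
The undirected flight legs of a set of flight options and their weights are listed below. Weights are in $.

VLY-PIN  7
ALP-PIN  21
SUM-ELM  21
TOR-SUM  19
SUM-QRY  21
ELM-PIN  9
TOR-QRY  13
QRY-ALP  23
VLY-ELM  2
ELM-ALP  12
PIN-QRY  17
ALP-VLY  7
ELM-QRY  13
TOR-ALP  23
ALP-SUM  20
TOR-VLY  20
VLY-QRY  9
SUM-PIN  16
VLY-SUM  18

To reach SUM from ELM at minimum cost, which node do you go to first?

VLY

Compare a few routes:
ELM → VLY → SUM: 2+18 = 20
ELM → SUM: 21 = 21
ELM → VLY → PIN → SUM: 2+7+16 = 25
Cheapest is ELM → VLY → SUM at $20.
So from ELM the first move is to VLY.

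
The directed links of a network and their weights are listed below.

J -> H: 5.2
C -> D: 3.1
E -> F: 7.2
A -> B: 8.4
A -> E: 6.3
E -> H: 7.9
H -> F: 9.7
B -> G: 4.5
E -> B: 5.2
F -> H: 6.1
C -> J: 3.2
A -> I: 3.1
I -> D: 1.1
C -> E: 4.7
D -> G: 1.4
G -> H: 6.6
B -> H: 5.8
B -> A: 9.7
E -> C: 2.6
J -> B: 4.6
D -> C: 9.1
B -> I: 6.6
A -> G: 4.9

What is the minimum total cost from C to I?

Candidate routes:
C → E → B → I: 4.7+5.2+6.6 = 16.5
C → E → B → A → I: 4.7+5.2+9.7+3.1 = 22.7
C → J → B → I: 3.2+4.6+6.6 = 14.4
C → J → B → A → I: 3.2+4.6+9.7+3.1 = 20.6
The minimum is 14.4 via C → J → B → I.

14.4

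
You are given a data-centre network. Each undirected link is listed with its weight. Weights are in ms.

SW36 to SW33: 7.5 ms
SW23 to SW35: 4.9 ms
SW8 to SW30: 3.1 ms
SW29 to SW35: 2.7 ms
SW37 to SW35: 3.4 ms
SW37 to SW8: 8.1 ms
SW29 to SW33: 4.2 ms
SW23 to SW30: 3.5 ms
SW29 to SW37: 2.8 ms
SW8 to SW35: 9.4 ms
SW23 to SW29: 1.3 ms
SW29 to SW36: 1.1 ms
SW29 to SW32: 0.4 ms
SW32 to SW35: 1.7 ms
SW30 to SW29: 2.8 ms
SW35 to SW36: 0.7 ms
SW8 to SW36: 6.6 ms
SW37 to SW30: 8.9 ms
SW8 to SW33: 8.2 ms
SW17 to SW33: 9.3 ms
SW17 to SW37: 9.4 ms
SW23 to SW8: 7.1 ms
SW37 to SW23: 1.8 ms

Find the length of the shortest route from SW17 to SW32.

Enumerating some paths:
SW17 → SW37 → SW23 → SW29 → SW32: 9.4+1.8+1.3+0.4 = 12.9
SW17 → SW33 → SW29 → SW32: 9.3+4.2+0.4 = 13.9
SW17 → SW37 → SW29 → SW32: 9.4+2.8+0.4 = 12.6
SW17 → SW37 → SW35 → SW32: 9.4+3.4+1.7 = 14.5
Cheapest is SW17 → SW37 → SW29 → SW32 at 12.6 ms.

12.6 ms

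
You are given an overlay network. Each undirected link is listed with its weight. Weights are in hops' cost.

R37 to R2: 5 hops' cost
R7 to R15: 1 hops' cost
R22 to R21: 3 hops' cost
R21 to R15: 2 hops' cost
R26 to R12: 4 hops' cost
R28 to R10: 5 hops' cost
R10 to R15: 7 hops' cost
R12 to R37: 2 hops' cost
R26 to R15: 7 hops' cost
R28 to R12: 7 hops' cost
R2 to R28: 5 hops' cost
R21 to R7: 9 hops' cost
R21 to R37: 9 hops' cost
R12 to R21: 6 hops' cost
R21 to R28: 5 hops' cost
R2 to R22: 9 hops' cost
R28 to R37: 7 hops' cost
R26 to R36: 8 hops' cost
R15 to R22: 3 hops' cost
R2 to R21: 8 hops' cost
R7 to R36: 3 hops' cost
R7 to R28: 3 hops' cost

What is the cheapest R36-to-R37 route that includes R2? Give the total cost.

16 hops' cost

Best R36 to R2: R36 → R7 → R28 → R2 costing 11
Shortest R2→R37: R2 → R37 = 5
Total via R2: 11 + 5 = 16 hops' cost.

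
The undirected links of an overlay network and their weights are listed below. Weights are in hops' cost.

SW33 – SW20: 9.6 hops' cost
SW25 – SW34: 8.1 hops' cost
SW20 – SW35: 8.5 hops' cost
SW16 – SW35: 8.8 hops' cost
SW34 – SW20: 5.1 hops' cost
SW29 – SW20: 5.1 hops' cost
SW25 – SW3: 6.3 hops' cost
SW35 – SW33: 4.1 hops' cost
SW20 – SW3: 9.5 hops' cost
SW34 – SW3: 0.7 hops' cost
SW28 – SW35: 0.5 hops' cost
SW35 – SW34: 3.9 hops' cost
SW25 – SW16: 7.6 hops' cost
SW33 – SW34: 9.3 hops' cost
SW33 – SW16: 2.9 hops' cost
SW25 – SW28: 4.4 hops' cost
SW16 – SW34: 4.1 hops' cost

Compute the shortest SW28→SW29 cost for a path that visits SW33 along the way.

Best SW28 to SW33: SW28 → SW35 → SW33 costing 4.6
Best SW33 to SW29: SW33 → SW20 → SW29 costing 14.7
Total via SW33: 4.6 + 14.7 = 19.3 hops' cost.

19.3 hops' cost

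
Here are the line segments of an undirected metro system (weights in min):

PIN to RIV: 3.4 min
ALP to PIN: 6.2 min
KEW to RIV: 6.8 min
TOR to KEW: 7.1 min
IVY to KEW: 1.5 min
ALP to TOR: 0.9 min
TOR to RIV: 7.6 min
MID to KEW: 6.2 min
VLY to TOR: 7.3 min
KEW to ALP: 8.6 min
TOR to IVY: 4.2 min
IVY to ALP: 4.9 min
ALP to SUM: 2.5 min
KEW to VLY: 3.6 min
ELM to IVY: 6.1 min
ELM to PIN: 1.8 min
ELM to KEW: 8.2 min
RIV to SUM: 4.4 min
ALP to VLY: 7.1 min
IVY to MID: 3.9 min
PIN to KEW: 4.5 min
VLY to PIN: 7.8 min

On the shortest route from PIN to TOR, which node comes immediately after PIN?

Candidate routes:
PIN–KEW–IVY–TOR: 4.5+1.5+4.2 = 10.2
PIN–ALP–TOR: 6.2+0.9 = 7.1
Cheapest is PIN–ALP–TOR at 7.1 min.
So from PIN the first move is to ALP.

ALP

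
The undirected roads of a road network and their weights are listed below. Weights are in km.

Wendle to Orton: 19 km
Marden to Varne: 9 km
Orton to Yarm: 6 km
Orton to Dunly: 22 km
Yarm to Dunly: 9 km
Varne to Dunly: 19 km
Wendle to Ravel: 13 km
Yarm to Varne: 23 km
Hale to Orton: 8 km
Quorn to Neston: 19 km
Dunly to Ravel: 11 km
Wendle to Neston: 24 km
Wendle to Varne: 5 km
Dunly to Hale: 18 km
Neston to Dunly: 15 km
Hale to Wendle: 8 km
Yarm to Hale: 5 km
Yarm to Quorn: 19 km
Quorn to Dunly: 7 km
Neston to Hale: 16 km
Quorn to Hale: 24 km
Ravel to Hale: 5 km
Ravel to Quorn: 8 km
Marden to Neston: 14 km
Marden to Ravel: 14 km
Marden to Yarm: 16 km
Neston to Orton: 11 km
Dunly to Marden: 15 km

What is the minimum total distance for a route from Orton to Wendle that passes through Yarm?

19 km

Best Orton to Yarm: Orton–Yarm costing 6
Shortest Yarm→Wendle: Yarm–Hale–Wendle = 13
Total via Yarm: 6 + 13 = 19 km.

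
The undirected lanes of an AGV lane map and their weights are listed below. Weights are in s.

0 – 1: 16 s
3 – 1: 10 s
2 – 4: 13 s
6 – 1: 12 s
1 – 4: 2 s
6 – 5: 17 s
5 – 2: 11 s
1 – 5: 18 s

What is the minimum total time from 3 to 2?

Candidate routes:
3 - 1 - 4 - 2: 10+2+13 = 25
3 - 1 - 5 - 2: 10+18+11 = 39
The minimum is 25 s via 3 - 1 - 4 - 2.

25 s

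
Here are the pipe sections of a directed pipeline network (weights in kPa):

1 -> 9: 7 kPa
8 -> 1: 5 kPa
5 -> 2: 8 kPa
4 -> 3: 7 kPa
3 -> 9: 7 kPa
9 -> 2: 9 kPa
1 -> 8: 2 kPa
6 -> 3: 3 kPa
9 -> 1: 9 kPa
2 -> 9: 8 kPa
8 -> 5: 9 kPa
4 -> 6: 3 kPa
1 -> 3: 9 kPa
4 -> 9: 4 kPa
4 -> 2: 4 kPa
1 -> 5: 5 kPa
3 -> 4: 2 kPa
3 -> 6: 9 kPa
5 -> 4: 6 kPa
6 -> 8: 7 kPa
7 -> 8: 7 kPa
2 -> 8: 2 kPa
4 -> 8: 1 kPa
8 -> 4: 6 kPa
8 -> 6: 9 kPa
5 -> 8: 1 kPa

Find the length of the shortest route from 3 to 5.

Shortest distances from 3:
3: 0
4: 2  (via 3)
8: 3  (via 4)
6: 5  (via 4)
2: 6  (via 4)
9: 6  (via 4)
1: 8  (via 8)
5: 12  (via 8)
Shortest route: 3–4–8–5 = 12 kPa.

12 kPa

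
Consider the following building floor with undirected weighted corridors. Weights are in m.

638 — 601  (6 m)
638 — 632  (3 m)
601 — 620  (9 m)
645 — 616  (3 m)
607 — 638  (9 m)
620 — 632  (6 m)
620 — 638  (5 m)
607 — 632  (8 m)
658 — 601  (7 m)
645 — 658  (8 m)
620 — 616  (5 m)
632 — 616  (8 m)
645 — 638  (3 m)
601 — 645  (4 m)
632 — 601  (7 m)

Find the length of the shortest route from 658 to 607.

20 m

Shortest distances from 658:
658: 0
601: 7  (via 658)
645: 8  (via 658)
638: 11  (via 645)
616: 11  (via 645)
632: 14  (via 601)
620: 16  (via 601)
607: 20  (via 638)
Shortest route: 658 → 645 → 638 → 607 = 20 m.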